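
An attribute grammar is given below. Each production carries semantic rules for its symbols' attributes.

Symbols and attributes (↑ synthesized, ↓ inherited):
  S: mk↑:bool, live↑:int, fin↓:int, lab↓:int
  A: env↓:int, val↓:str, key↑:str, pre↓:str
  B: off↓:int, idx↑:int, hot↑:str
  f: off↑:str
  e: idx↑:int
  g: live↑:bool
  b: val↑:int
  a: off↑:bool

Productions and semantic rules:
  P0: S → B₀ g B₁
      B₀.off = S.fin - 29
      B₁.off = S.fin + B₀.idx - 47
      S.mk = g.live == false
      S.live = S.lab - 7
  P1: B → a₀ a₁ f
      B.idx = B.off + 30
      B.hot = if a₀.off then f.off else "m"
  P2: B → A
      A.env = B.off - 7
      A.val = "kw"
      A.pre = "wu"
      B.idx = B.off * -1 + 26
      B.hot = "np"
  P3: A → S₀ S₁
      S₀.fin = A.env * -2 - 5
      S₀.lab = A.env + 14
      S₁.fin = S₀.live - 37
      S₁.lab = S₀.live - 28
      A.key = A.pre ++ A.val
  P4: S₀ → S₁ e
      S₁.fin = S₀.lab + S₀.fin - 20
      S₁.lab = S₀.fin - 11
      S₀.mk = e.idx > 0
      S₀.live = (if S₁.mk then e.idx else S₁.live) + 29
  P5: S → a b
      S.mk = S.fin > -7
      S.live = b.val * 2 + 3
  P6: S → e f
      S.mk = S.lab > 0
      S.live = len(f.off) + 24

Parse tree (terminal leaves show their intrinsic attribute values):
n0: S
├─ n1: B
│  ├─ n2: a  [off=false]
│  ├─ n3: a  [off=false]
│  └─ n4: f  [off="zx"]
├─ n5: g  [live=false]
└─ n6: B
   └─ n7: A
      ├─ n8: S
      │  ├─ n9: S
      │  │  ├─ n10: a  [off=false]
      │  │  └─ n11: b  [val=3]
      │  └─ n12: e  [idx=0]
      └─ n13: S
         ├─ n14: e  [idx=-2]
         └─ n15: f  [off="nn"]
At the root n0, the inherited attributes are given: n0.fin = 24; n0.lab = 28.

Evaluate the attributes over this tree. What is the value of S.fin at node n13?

1. n0.fin = 24  [given at root]
2. n0.lab = 28  [given at root]
3. n1.off = -5  [S.fin - 29]
4. n2.off = false  [terminal]
5. n3.off = false  [terminal]
6. n4.off = "zx"  [terminal]
7. n1.idx = 25  [B.off + 30]
8. n1.hot = "m"  [if a₀.off then f.off else "m"]
9. n5.live = false  [terminal]
10. n6.off = 2  [S.fin + B₀.idx - 47]
11. n7.env = -5  [B.off - 7]
12. n7.val = "kw"  ["kw"]
13. n7.pre = "wu"  ["wu"]
14. n8.fin = 5  [A.env * -2 - 5]
15. n8.lab = 9  [A.env + 14]
16. n9.fin = -6  [S₀.lab + S₀.fin - 20]
17. n9.lab = -6  [S₀.fin - 11]
18. n10.off = false  [terminal]
19. n11.val = 3  [terminal]
20. n9.mk = true  [S.fin > -7]
21. n9.live = 9  [b.val * 2 + 3]
22. n12.idx = 0  [terminal]
23. n8.mk = false  [e.idx > 0]
24. n8.live = 29  [(if S₁.mk then e.idx else S₁.live) + 29]
25. n13.fin = -8  [S₀.live - 37]
26. n13.lab = 1  [S₀.live - 28]
27. n14.idx = -2  [terminal]
28. n15.off = "nn"  [terminal]
29. n13.mk = true  [S.lab > 0]
30. n13.live = 26  [len(f.off) + 24]
31. n7.key = "wukw"  [A.pre ++ A.val]
32. n6.idx = 24  [B.off * -1 + 26]
33. n6.hot = "np"  ["np"]
34. n0.mk = true  [g.live == false]
35. n0.live = 21  [S.lab - 7]

-8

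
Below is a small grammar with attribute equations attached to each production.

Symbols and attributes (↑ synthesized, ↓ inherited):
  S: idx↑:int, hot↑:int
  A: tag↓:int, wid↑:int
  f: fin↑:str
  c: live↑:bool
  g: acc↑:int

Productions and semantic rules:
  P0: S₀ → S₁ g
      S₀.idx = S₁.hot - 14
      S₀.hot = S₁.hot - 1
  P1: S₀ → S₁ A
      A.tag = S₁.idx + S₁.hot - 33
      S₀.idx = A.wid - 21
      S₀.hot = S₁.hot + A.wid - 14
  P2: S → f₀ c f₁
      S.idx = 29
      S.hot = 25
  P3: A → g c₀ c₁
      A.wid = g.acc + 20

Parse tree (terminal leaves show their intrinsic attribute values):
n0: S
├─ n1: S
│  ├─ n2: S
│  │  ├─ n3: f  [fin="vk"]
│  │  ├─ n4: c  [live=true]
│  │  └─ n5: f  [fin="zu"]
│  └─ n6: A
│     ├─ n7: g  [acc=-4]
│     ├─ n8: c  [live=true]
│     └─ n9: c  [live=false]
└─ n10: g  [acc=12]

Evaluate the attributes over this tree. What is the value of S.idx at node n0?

1. n3.fin = "vk"  [terminal]
2. n4.live = true  [terminal]
3. n5.fin = "zu"  [terminal]
4. n2.idx = 29  [29]
5. n2.hot = 25  [25]
6. n6.tag = 21  [S₁.idx + S₁.hot - 33]
7. n7.acc = -4  [terminal]
8. n8.live = true  [terminal]
9. n9.live = false  [terminal]
10. n6.wid = 16  [g.acc + 20]
11. n1.idx = -5  [A.wid - 21]
12. n1.hot = 27  [S₁.hot + A.wid - 14]
13. n10.acc = 12  [terminal]
14. n0.idx = 13  [S₁.hot - 14]
15. n0.hot = 26  [S₁.hot - 1]

13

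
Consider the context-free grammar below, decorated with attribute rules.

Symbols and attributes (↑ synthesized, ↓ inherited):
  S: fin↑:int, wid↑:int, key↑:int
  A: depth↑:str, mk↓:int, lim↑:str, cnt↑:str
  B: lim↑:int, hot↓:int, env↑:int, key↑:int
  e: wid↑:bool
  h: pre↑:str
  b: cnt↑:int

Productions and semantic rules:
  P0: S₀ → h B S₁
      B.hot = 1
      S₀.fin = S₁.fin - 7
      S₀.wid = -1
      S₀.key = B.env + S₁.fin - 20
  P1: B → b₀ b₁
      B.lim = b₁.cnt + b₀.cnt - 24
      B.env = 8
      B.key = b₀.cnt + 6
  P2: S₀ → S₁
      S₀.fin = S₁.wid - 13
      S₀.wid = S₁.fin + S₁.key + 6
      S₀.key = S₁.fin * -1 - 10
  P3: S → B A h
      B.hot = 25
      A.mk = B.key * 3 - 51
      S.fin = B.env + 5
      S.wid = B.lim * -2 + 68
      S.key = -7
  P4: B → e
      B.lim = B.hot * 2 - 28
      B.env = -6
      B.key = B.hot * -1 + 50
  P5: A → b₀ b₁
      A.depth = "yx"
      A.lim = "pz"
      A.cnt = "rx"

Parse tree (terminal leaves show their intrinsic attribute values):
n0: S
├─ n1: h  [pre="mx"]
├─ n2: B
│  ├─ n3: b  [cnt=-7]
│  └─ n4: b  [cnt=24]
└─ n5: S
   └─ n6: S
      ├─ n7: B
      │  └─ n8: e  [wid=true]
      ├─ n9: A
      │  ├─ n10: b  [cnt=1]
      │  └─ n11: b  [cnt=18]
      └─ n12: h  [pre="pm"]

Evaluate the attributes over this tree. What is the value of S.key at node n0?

1. n1.pre = "mx"  [terminal]
2. n2.hot = 1  [1]
3. n3.cnt = -7  [terminal]
4. n4.cnt = 24  [terminal]
5. n2.lim = -7  [b₁.cnt + b₀.cnt - 24]
6. n2.env = 8  [8]
7. n2.key = -1  [b₀.cnt + 6]
8. n7.hot = 25  [25]
9. n8.wid = true  [terminal]
10. n7.lim = 22  [B.hot * 2 - 28]
11. n7.env = -6  [-6]
12. n7.key = 25  [B.hot * -1 + 50]
13. n9.mk = 24  [B.key * 3 - 51]
14. n10.cnt = 1  [terminal]
15. n11.cnt = 18  [terminal]
16. n9.depth = "yx"  ["yx"]
17. n9.lim = "pz"  ["pz"]
18. n9.cnt = "rx"  ["rx"]
19. n12.pre = "pm"  [terminal]
20. n6.fin = -1  [B.env + 5]
21. n6.wid = 24  [B.lim * -2 + 68]
22. n6.key = -7  [-7]
23. n5.fin = 11  [S₁.wid - 13]
24. n5.wid = -2  [S₁.fin + S₁.key + 6]
25. n5.key = -9  [S₁.fin * -1 - 10]
26. n0.fin = 4  [S₁.fin - 7]
27. n0.wid = -1  [-1]
28. n0.key = -1  [B.env + S₁.fin - 20]

-1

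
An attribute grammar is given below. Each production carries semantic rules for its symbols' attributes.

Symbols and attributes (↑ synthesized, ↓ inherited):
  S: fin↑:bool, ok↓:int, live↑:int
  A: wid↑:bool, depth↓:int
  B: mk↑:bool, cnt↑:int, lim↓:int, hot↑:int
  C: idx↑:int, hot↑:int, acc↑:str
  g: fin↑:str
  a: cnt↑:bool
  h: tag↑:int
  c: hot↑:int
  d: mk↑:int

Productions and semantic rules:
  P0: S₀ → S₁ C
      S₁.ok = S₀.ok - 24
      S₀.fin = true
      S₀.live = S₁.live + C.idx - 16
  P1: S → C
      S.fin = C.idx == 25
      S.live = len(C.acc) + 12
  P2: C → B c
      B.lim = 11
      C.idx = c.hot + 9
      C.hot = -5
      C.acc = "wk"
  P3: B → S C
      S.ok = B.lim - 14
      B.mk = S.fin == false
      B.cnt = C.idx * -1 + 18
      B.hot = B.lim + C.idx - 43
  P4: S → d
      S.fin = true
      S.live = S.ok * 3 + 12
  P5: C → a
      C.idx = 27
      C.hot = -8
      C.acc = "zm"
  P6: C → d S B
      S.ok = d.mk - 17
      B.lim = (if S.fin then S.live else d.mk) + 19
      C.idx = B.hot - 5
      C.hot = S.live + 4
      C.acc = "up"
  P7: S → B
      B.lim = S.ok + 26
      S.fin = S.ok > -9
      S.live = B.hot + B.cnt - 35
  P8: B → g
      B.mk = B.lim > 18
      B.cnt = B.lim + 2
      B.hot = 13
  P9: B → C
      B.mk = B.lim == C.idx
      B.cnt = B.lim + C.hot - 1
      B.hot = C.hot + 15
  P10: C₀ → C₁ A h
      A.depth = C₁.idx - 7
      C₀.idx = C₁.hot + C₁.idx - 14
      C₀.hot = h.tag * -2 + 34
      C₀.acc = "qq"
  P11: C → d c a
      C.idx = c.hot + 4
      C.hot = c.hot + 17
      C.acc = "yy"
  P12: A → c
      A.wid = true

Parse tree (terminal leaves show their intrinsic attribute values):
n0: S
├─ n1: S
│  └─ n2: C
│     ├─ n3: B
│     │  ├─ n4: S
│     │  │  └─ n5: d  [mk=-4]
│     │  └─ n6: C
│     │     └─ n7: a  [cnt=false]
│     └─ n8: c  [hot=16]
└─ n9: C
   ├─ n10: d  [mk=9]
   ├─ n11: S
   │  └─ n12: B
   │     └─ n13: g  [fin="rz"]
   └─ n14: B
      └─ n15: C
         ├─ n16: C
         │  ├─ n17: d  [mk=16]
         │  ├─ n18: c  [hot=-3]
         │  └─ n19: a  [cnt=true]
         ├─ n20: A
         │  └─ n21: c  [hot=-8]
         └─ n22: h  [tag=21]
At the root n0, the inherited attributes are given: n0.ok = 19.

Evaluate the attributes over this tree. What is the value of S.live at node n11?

1. n0.ok = 19  [given at root]
2. n1.ok = -5  [S₀.ok - 24]
3. n3.lim = 11  [11]
4. n4.ok = -3  [B.lim - 14]
5. n5.mk = -4  [terminal]
6. n4.fin = true  [true]
7. n4.live = 3  [S.ok * 3 + 12]
8. n7.cnt = false  [terminal]
9. n6.idx = 27  [27]
10. n6.hot = -8  [-8]
11. n6.acc = "zm"  ["zm"]
12. n3.mk = false  [S.fin == false]
13. n3.cnt = -9  [C.idx * -1 + 18]
14. n3.hot = -5  [B.lim + C.idx - 43]
15. n8.hot = 16  [terminal]
16. n2.idx = 25  [c.hot + 9]
17. n2.hot = -5  [-5]
18. n2.acc = "wk"  ["wk"]
19. n1.fin = true  [C.idx == 25]
20. n1.live = 14  [len(C.acc) + 12]
21. n10.mk = 9  [terminal]
22. n11.ok = -8  [d.mk - 17]
23. n12.lim = 18  [S.ok + 26]
24. n13.fin = "rz"  [terminal]
25. n12.mk = false  [B.lim > 18]
26. n12.cnt = 20  [B.lim + 2]
27. n12.hot = 13  [13]
28. n11.fin = true  [S.ok > -9]
29. n11.live = -2  [B.hot + B.cnt - 35]
30. n14.lim = 17  [(if S.fin then S.live else d.mk) + 19]
31. n17.mk = 16  [terminal]
32. n18.hot = -3  [terminal]
33. n19.cnt = true  [terminal]
34. n16.idx = 1  [c.hot + 4]
35. n16.hot = 14  [c.hot + 17]
36. n16.acc = "yy"  ["yy"]
37. n20.depth = -6  [C₁.idx - 7]
38. n21.hot = -8  [terminal]
39. n20.wid = true  [true]
40. n22.tag = 21  [terminal]
41. n15.idx = 1  [C₁.hot + C₁.idx - 14]
42. n15.hot = -8  [h.tag * -2 + 34]
43. n15.acc = "qq"  ["qq"]
44. n14.mk = false  [B.lim == C.idx]
45. n14.cnt = 8  [B.lim + C.hot - 1]
46. n14.hot = 7  [C.hot + 15]
47. n9.idx = 2  [B.hot - 5]
48. n9.hot = 2  [S.live + 4]
49. n9.acc = "up"  ["up"]
50. n0.fin = true  [true]
51. n0.live = 0  [S₁.live + C.idx - 16]

-2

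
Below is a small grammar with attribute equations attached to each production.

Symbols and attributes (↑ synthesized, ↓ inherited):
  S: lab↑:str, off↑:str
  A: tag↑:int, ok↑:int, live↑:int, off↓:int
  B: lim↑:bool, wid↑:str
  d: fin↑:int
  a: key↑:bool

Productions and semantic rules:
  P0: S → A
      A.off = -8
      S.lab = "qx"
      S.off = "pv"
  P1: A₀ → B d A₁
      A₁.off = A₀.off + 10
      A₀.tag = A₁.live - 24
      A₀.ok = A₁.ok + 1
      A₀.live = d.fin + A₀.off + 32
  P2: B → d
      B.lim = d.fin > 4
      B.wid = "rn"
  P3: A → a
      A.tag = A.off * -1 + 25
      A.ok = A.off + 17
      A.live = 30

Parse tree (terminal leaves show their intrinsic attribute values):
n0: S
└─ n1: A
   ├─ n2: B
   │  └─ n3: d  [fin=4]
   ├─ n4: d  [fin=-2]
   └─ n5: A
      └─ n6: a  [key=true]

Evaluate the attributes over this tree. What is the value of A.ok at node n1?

1. n1.off = -8  [-8]
2. n3.fin = 4  [terminal]
3. n2.lim = false  [d.fin > 4]
4. n2.wid = "rn"  ["rn"]
5. n4.fin = -2  [terminal]
6. n5.off = 2  [A₀.off + 10]
7. n6.key = true  [terminal]
8. n5.tag = 23  [A.off * -1 + 25]
9. n5.ok = 19  [A.off + 17]
10. n5.live = 30  [30]
11. n1.tag = 6  [A₁.live - 24]
12. n1.ok = 20  [A₁.ok + 1]
13. n1.live = 22  [d.fin + A₀.off + 32]
14. n0.lab = "qx"  ["qx"]
15. n0.off = "pv"  ["pv"]

20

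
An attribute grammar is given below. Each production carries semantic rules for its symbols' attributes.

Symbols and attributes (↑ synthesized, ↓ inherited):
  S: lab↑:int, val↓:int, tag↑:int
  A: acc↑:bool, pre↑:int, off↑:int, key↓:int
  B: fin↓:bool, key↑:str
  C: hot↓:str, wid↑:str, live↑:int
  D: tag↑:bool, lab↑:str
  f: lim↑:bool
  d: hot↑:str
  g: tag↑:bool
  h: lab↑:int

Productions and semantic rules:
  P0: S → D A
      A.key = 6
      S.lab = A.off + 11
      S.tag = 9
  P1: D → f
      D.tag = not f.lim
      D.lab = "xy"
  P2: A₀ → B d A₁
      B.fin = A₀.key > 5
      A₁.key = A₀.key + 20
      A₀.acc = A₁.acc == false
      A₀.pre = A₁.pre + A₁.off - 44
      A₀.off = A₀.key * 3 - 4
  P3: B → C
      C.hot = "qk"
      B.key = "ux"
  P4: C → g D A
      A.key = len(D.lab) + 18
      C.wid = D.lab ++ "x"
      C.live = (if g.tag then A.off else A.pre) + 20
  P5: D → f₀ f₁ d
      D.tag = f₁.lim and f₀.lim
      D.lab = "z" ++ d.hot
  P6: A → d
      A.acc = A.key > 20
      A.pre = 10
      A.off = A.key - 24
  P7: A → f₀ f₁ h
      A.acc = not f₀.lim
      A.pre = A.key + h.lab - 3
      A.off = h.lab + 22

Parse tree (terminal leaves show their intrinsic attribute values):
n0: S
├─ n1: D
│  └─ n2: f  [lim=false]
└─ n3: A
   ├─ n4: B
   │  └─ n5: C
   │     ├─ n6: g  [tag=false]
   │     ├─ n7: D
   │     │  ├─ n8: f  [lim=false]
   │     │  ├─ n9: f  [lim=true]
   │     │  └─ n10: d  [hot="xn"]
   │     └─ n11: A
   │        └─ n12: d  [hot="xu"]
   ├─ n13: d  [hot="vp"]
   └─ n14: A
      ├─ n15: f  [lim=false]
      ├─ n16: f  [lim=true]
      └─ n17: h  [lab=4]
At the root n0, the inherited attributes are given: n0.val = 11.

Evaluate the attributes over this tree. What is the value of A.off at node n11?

1. n0.val = 11  [given at root]
2. n2.lim = false  [terminal]
3. n1.tag = true  [not f.lim]
4. n1.lab = "xy"  ["xy"]
5. n3.key = 6  [6]
6. n4.fin = true  [A₀.key > 5]
7. n5.hot = "qk"  ["qk"]
8. n6.tag = false  [terminal]
9. n8.lim = false  [terminal]
10. n9.lim = true  [terminal]
11. n10.hot = "xn"  [terminal]
12. n7.tag = false  [f₁.lim and f₀.lim]
13. n7.lab = "zxn"  ["z" ++ d.hot]
14. n11.key = 21  [len(D.lab) + 18]
15. n12.hot = "xu"  [terminal]
16. n11.acc = true  [A.key > 20]
17. n11.pre = 10  [10]
18. n11.off = -3  [A.key - 24]
19. n5.wid = "zxnx"  [D.lab ++ "x"]
20. n5.live = 30  [(if g.tag then A.off else A.pre) + 20]
21. n4.key = "ux"  ["ux"]
22. n13.hot = "vp"  [terminal]
23. n14.key = 26  [A₀.key + 20]
24. n15.lim = false  [terminal]
25. n16.lim = true  [terminal]
26. n17.lab = 4  [terminal]
27. n14.acc = true  [not f₀.lim]
28. n14.pre = 27  [A.key + h.lab - 3]
29. n14.off = 26  [h.lab + 22]
30. n3.acc = false  [A₁.acc == false]
31. n3.pre = 9  [A₁.pre + A₁.off - 44]
32. n3.off = 14  [A₀.key * 3 - 4]
33. n0.lab = 25  [A.off + 11]
34. n0.tag = 9  [9]

-3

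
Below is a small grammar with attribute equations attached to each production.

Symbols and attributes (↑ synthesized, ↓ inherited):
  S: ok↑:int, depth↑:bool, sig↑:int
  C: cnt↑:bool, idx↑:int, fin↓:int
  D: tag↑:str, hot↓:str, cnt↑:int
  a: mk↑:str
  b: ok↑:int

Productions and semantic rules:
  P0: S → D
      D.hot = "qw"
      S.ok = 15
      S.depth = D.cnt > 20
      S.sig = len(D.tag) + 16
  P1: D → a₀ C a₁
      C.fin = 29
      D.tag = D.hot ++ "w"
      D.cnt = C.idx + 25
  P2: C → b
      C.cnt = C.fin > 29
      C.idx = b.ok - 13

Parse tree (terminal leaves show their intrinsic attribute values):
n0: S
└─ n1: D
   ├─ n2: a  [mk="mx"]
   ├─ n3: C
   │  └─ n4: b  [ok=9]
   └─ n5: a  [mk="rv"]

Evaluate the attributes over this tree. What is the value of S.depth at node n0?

true

1. n1.hot = "qw"  ["qw"]
2. n2.mk = "mx"  [terminal]
3. n3.fin = 29  [29]
4. n4.ok = 9  [terminal]
5. n3.cnt = false  [C.fin > 29]
6. n3.idx = -4  [b.ok - 13]
7. n5.mk = "rv"  [terminal]
8. n1.tag = "qww"  [D.hot ++ "w"]
9. n1.cnt = 21  [C.idx + 25]
10. n0.ok = 15  [15]
11. n0.depth = true  [D.cnt > 20]
12. n0.sig = 19  [len(D.tag) + 16]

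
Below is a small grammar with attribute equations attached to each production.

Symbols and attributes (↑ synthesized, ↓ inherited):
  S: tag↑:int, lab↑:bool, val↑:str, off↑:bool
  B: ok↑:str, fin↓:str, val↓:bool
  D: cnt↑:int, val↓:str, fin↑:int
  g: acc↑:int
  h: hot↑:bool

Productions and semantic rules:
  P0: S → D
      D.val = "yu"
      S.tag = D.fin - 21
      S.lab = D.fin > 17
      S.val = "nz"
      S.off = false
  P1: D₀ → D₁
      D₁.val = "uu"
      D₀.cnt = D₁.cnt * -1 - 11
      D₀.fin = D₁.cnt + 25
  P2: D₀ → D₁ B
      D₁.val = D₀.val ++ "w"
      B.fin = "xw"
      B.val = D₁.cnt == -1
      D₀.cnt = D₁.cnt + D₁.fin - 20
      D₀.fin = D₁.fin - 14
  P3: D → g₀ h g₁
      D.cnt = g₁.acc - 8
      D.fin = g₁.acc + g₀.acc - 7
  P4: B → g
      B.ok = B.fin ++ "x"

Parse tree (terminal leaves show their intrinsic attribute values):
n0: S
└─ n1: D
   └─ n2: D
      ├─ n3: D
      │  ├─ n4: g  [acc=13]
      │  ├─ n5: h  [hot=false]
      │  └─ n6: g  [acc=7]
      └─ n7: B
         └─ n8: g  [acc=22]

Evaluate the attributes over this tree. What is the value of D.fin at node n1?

1. n1.val = "yu"  ["yu"]
2. n2.val = "uu"  ["uu"]
3. n3.val = "uuw"  [D₀.val ++ "w"]
4. n4.acc = 13  [terminal]
5. n5.hot = false  [terminal]
6. n6.acc = 7  [terminal]
7. n3.cnt = -1  [g₁.acc - 8]
8. n3.fin = 13  [g₁.acc + g₀.acc - 7]
9. n7.fin = "xw"  ["xw"]
10. n7.val = true  [D₁.cnt == -1]
11. n8.acc = 22  [terminal]
12. n7.ok = "xwx"  [B.fin ++ "x"]
13. n2.cnt = -8  [D₁.cnt + D₁.fin - 20]
14. n2.fin = -1  [D₁.fin - 14]
15. n1.cnt = -3  [D₁.cnt * -1 - 11]
16. n1.fin = 17  [D₁.cnt + 25]
17. n0.tag = -4  [D.fin - 21]
18. n0.lab = false  [D.fin > 17]
19. n0.val = "nz"  ["nz"]
20. n0.off = false  [false]

17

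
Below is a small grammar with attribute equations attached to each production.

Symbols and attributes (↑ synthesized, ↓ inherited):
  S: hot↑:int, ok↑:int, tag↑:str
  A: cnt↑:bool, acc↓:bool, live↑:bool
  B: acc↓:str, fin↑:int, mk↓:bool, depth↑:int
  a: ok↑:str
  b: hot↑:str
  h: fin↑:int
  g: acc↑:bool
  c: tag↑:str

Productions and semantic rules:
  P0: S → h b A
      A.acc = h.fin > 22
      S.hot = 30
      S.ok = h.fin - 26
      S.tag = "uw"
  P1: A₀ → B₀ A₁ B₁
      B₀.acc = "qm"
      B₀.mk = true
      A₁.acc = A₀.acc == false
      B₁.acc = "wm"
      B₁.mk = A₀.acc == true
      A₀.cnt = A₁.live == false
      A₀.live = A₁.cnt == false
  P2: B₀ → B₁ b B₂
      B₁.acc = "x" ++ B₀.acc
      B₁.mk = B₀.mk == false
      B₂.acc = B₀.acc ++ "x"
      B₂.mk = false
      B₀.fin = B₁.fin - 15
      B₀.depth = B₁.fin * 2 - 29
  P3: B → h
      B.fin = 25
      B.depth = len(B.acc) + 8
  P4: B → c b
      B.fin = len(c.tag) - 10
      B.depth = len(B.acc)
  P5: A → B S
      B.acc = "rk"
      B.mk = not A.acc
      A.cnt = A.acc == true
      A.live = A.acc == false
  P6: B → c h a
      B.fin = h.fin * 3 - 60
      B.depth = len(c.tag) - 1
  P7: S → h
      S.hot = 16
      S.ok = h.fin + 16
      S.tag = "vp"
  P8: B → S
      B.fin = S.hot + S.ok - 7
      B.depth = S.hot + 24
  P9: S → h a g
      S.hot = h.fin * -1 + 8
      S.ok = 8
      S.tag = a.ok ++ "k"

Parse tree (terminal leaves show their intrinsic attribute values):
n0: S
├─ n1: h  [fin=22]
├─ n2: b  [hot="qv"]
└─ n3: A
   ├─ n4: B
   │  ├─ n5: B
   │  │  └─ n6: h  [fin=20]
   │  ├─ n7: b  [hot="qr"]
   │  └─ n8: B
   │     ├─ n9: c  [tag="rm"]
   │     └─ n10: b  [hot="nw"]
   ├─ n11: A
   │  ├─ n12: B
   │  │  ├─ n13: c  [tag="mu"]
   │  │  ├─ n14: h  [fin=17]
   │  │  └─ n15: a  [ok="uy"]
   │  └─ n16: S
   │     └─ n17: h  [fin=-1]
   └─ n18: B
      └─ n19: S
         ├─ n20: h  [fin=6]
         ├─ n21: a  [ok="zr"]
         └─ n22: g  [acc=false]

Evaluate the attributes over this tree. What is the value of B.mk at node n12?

1. n1.fin = 22  [terminal]
2. n2.hot = "qv"  [terminal]
3. n3.acc = false  [h.fin > 22]
4. n4.acc = "qm"  ["qm"]
5. n4.mk = true  [true]
6. n5.acc = "xqm"  ["x" ++ B₀.acc]
7. n5.mk = false  [B₀.mk == false]
8. n6.fin = 20  [terminal]
9. n5.fin = 25  [25]
10. n5.depth = 11  [len(B.acc) + 8]
11. n7.hot = "qr"  [terminal]
12. n8.acc = "qmx"  [B₀.acc ++ "x"]
13. n8.mk = false  [false]
14. n9.tag = "rm"  [terminal]
15. n10.hot = "nw"  [terminal]
16. n8.fin = -8  [len(c.tag) - 10]
17. n8.depth = 3  [len(B.acc)]
18. n4.fin = 10  [B₁.fin - 15]
19. n4.depth = 21  [B₁.fin * 2 - 29]
20. n11.acc = true  [A₀.acc == false]
21. n12.acc = "rk"  ["rk"]
22. n12.mk = false  [not A.acc]
23. n13.tag = "mu"  [terminal]
24. n14.fin = 17  [terminal]
25. n15.ok = "uy"  [terminal]
26. n12.fin = -9  [h.fin * 3 - 60]
27. n12.depth = 1  [len(c.tag) - 1]
28. n17.fin = -1  [terminal]
29. n16.hot = 16  [16]
30. n16.ok = 15  [h.fin + 16]
31. n16.tag = "vp"  ["vp"]
32. n11.cnt = true  [A.acc == true]
33. n11.live = false  [A.acc == false]
34. n18.acc = "wm"  ["wm"]
35. n18.mk = false  [A₀.acc == true]
36. n20.fin = 6  [terminal]
37. n21.ok = "zr"  [terminal]
38. n22.acc = false  [terminal]
39. n19.hot = 2  [h.fin * -1 + 8]
40. n19.ok = 8  [8]
41. n19.tag = "zrk"  [a.ok ++ "k"]
42. n18.fin = 3  [S.hot + S.ok - 7]
43. n18.depth = 26  [S.hot + 24]
44. n3.cnt = true  [A₁.live == false]
45. n3.live = false  [A₁.cnt == false]
46. n0.hot = 30  [30]
47. n0.ok = -4  [h.fin - 26]
48. n0.tag = "uw"  ["uw"]

false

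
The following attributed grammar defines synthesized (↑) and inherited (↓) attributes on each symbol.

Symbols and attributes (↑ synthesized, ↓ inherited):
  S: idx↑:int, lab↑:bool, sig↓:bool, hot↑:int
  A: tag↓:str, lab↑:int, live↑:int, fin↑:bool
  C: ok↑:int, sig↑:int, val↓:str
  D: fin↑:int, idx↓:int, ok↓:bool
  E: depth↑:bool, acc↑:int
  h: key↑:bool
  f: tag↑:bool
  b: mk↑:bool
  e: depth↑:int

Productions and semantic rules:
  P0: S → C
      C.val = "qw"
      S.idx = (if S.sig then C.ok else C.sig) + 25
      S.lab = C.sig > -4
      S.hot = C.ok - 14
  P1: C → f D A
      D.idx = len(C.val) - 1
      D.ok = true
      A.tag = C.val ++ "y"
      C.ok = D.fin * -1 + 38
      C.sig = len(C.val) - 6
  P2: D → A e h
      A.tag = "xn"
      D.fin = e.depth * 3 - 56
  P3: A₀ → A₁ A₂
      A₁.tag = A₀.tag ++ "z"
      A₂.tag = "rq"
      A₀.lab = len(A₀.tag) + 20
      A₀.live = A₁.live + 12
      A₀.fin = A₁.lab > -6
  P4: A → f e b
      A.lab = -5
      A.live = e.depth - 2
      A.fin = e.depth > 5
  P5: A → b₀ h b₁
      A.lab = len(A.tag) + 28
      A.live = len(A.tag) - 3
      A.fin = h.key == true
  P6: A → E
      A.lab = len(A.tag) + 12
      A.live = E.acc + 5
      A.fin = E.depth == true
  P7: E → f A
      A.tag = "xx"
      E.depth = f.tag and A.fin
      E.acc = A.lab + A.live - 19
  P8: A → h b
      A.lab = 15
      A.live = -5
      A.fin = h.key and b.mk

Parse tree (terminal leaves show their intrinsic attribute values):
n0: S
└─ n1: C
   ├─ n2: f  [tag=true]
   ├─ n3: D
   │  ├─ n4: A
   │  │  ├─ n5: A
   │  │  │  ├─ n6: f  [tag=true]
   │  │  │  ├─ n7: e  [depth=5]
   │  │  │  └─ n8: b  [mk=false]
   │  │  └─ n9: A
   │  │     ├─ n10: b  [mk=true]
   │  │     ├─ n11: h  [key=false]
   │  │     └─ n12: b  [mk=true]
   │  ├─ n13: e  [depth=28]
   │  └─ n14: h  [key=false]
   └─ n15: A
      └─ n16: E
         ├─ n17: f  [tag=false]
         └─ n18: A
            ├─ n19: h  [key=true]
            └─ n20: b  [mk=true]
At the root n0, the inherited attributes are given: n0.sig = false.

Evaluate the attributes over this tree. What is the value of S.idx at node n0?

21

1. n0.sig = false  [given at root]
2. n1.val = "qw"  ["qw"]
3. n2.tag = true  [terminal]
4. n3.idx = 1  [len(C.val) - 1]
5. n3.ok = true  [true]
6. n4.tag = "xn"  ["xn"]
7. n5.tag = "xnz"  [A₀.tag ++ "z"]
8. n6.tag = true  [terminal]
9. n7.depth = 5  [terminal]
10. n8.mk = false  [terminal]
11. n5.lab = -5  [-5]
12. n5.live = 3  [e.depth - 2]
13. n5.fin = false  [e.depth > 5]
14. n9.tag = "rq"  ["rq"]
15. n10.mk = true  [terminal]
16. n11.key = false  [terminal]
17. n12.mk = true  [terminal]
18. n9.lab = 30  [len(A.tag) + 28]
19. n9.live = -1  [len(A.tag) - 3]
20. n9.fin = false  [h.key == true]
21. n4.lab = 22  [len(A₀.tag) + 20]
22. n4.live = 15  [A₁.live + 12]
23. n4.fin = true  [A₁.lab > -6]
24. n13.depth = 28  [terminal]
25. n14.key = false  [terminal]
26. n3.fin = 28  [e.depth * 3 - 56]
27. n15.tag = "qwy"  [C.val ++ "y"]
28. n17.tag = false  [terminal]
29. n18.tag = "xx"  ["xx"]
30. n19.key = true  [terminal]
31. n20.mk = true  [terminal]
32. n18.lab = 15  [15]
33. n18.live = -5  [-5]
34. n18.fin = true  [h.key and b.mk]
35. n16.depth = false  [f.tag and A.fin]
36. n16.acc = -9  [A.lab + A.live - 19]
37. n15.lab = 15  [len(A.tag) + 12]
38. n15.live = -4  [E.acc + 5]
39. n15.fin = false  [E.depth == true]
40. n1.ok = 10  [D.fin * -1 + 38]
41. n1.sig = -4  [len(C.val) - 6]
42. n0.idx = 21  [(if S.sig then C.ok else C.sig) + 25]
43. n0.lab = false  [C.sig > -4]
44. n0.hot = -4  [C.ok - 14]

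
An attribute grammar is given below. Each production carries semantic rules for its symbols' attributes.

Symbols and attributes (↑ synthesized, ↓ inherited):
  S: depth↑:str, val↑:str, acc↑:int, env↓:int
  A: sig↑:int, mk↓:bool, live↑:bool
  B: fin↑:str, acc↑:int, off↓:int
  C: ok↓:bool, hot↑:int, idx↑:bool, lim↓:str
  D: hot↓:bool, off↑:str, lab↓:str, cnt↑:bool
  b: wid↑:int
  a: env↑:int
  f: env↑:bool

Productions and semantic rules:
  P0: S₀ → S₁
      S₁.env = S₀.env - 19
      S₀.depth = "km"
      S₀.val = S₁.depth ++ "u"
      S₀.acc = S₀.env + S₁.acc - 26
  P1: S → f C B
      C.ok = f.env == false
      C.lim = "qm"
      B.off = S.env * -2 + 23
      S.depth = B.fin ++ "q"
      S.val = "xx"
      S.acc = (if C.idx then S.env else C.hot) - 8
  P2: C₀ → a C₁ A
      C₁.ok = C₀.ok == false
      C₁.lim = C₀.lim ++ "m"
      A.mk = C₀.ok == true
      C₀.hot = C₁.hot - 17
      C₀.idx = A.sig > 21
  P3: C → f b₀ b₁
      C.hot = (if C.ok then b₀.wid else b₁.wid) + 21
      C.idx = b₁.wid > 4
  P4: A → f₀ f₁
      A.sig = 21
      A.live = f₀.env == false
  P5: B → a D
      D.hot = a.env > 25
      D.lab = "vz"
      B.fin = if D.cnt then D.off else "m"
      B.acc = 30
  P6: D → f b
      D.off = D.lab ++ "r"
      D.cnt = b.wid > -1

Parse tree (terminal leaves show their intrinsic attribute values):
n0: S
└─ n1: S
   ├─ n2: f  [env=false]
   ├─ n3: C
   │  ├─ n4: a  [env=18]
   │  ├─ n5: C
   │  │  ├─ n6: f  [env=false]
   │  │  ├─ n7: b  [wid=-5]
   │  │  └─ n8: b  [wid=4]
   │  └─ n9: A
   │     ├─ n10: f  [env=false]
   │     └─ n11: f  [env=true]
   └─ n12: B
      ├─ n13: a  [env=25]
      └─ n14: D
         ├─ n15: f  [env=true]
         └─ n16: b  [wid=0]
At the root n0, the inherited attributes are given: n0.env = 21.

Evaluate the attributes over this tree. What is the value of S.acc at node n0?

-5

1. n0.env = 21  [given at root]
2. n1.env = 2  [S₀.env - 19]
3. n2.env = false  [terminal]
4. n3.ok = true  [f.env == false]
5. n3.lim = "qm"  ["qm"]
6. n4.env = 18  [terminal]
7. n5.ok = false  [C₀.ok == false]
8. n5.lim = "qmm"  [C₀.lim ++ "m"]
9. n6.env = false  [terminal]
10. n7.wid = -5  [terminal]
11. n8.wid = 4  [terminal]
12. n5.hot = 25  [(if C.ok then b₀.wid else b₁.wid) + 21]
13. n5.idx = false  [b₁.wid > 4]
14. n9.mk = true  [C₀.ok == true]
15. n10.env = false  [terminal]
16. n11.env = true  [terminal]
17. n9.sig = 21  [21]
18. n9.live = true  [f₀.env == false]
19. n3.hot = 8  [C₁.hot - 17]
20. n3.idx = false  [A.sig > 21]
21. n12.off = 19  [S.env * -2 + 23]
22. n13.env = 25  [terminal]
23. n14.hot = false  [a.env > 25]
24. n14.lab = "vz"  ["vz"]
25. n15.env = true  [terminal]
26. n16.wid = 0  [terminal]
27. n14.off = "vzr"  [D.lab ++ "r"]
28. n14.cnt = true  [b.wid > -1]
29. n12.fin = "vzr"  [if D.cnt then D.off else "m"]
30. n12.acc = 30  [30]
31. n1.depth = "vzrq"  [B.fin ++ "q"]
32. n1.val = "xx"  ["xx"]
33. n1.acc = 0  [(if C.idx then S.env else C.hot) - 8]
34. n0.depth = "km"  ["km"]
35. n0.val = "vzrqu"  [S₁.depth ++ "u"]
36. n0.acc = -5  [S₀.env + S₁.acc - 26]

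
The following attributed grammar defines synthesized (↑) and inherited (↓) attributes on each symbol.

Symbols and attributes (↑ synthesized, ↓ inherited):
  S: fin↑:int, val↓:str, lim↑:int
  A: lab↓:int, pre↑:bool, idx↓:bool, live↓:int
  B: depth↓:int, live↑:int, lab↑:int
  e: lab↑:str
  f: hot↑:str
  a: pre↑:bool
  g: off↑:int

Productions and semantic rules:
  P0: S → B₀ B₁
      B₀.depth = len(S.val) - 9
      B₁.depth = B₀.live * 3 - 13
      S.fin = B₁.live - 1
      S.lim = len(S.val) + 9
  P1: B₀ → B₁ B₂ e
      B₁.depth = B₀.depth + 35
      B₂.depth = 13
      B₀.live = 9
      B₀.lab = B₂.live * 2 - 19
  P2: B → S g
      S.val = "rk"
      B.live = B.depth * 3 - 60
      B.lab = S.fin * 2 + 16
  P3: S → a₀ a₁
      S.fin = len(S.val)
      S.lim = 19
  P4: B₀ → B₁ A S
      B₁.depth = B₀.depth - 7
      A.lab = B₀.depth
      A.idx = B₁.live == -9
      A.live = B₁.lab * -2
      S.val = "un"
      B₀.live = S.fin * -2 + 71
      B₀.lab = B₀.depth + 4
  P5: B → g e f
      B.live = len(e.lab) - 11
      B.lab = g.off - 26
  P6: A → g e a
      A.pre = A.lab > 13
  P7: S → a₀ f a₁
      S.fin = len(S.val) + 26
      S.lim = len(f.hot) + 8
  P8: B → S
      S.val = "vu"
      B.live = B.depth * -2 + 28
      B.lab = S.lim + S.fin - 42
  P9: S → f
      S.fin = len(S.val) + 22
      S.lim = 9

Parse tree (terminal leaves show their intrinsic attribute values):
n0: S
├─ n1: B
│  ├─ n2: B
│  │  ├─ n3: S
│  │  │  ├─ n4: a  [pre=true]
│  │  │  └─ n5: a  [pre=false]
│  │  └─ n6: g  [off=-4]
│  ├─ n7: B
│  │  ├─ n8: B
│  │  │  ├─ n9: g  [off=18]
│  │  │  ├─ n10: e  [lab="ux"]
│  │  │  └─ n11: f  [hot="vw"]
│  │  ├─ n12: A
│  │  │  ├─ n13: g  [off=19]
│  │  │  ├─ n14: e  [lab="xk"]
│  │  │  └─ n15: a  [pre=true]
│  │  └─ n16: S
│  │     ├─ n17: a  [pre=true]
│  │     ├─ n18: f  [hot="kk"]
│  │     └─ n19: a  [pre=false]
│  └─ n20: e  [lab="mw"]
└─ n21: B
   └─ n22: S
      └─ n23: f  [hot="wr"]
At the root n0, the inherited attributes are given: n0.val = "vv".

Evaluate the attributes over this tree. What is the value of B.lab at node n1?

1. n0.val = "vv"  [given at root]
2. n1.depth = -7  [len(S.val) - 9]
3. n2.depth = 28  [B₀.depth + 35]
4. n3.val = "rk"  ["rk"]
5. n4.pre = true  [terminal]
6. n5.pre = false  [terminal]
7. n3.fin = 2  [len(S.val)]
8. n3.lim = 19  [19]
9. n6.off = -4  [terminal]
10. n2.live = 24  [B.depth * 3 - 60]
11. n2.lab = 20  [S.fin * 2 + 16]
12. n7.depth = 13  [13]
13. n8.depth = 6  [B₀.depth - 7]
14. n9.off = 18  [terminal]
15. n10.lab = "ux"  [terminal]
16. n11.hot = "vw"  [terminal]
17. n8.live = -9  [len(e.lab) - 11]
18. n8.lab = -8  [g.off - 26]
19. n12.lab = 13  [B₀.depth]
20. n12.idx = true  [B₁.live == -9]
21. n12.live = 16  [B₁.lab * -2]
22. n13.off = 19  [terminal]
23. n14.lab = "xk"  [terminal]
24. n15.pre = true  [terminal]
25. n12.pre = false  [A.lab > 13]
26. n16.val = "un"  ["un"]
27. n17.pre = true  [terminal]
28. n18.hot = "kk"  [terminal]
29. n19.pre = false  [terminal]
30. n16.fin = 28  [len(S.val) + 26]
31. n16.lim = 10  [len(f.hot) + 8]
32. n7.live = 15  [S.fin * -2 + 71]
33. n7.lab = 17  [B₀.depth + 4]
34. n20.lab = "mw"  [terminal]
35. n1.live = 9  [9]
36. n1.lab = 11  [B₂.live * 2 - 19]
37. n21.depth = 14  [B₀.live * 3 - 13]
38. n22.val = "vu"  ["vu"]
39. n23.hot = "wr"  [terminal]
40. n22.fin = 24  [len(S.val) + 22]
41. n22.lim = 9  [9]
42. n21.live = 0  [B.depth * -2 + 28]
43. n21.lab = -9  [S.lim + S.fin - 42]
44. n0.fin = -1  [B₁.live - 1]
45. n0.lim = 11  [len(S.val) + 9]

11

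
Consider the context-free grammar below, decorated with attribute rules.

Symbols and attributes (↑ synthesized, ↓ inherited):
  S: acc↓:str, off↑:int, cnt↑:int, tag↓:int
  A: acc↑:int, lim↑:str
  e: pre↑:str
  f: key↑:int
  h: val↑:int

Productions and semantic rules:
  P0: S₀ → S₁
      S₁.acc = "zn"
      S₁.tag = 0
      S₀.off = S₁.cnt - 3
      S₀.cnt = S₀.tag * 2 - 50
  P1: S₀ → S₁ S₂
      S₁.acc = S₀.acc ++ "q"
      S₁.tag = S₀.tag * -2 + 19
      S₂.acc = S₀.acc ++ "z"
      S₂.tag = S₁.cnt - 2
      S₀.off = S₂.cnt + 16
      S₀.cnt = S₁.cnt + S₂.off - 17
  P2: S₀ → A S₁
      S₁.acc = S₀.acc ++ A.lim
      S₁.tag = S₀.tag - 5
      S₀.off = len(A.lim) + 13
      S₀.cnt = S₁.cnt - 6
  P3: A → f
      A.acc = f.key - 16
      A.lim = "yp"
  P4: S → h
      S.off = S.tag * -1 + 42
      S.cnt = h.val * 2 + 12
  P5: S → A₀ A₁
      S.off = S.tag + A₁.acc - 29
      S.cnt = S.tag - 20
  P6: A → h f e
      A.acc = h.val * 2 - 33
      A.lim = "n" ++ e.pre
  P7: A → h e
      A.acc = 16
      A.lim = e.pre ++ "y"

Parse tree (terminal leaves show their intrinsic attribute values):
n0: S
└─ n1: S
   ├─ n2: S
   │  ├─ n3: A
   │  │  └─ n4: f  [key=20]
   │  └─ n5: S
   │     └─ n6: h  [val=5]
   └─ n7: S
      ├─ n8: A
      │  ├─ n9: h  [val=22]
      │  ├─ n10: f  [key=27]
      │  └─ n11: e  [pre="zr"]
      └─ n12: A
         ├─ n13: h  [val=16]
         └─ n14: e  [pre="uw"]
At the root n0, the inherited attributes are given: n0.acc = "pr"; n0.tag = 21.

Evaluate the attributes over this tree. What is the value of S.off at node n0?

-3

1. n0.acc = "pr"  [given at root]
2. n0.tag = 21  [given at root]
3. n1.acc = "zn"  ["zn"]
4. n1.tag = 0  [0]
5. n2.acc = "znq"  [S₀.acc ++ "q"]
6. n2.tag = 19  [S₀.tag * -2 + 19]
7. n4.key = 20  [terminal]
8. n3.acc = 4  [f.key - 16]
9. n3.lim = "yp"  ["yp"]
10. n5.acc = "znqyp"  [S₀.acc ++ A.lim]
11. n5.tag = 14  [S₀.tag - 5]
12. n6.val = 5  [terminal]
13. n5.off = 28  [S.tag * -1 + 42]
14. n5.cnt = 22  [h.val * 2 + 12]
15. n2.off = 15  [len(A.lim) + 13]
16. n2.cnt = 16  [S₁.cnt - 6]
17. n7.acc = "znz"  [S₀.acc ++ "z"]
18. n7.tag = 14  [S₁.cnt - 2]
19. n9.val = 22  [terminal]
20. n10.key = 27  [terminal]
21. n11.pre = "zr"  [terminal]
22. n8.acc = 11  [h.val * 2 - 33]
23. n8.lim = "nzr"  ["n" ++ e.pre]
24. n13.val = 16  [terminal]
25. n14.pre = "uw"  [terminal]
26. n12.acc = 16  [16]
27. n12.lim = "uwy"  [e.pre ++ "y"]
28. n7.off = 1  [S.tag + A₁.acc - 29]
29. n7.cnt = -6  [S.tag - 20]
30. n1.off = 10  [S₂.cnt + 16]
31. n1.cnt = 0  [S₁.cnt + S₂.off - 17]
32. n0.off = -3  [S₁.cnt - 3]
33. n0.cnt = -8  [S₀.tag * 2 - 50]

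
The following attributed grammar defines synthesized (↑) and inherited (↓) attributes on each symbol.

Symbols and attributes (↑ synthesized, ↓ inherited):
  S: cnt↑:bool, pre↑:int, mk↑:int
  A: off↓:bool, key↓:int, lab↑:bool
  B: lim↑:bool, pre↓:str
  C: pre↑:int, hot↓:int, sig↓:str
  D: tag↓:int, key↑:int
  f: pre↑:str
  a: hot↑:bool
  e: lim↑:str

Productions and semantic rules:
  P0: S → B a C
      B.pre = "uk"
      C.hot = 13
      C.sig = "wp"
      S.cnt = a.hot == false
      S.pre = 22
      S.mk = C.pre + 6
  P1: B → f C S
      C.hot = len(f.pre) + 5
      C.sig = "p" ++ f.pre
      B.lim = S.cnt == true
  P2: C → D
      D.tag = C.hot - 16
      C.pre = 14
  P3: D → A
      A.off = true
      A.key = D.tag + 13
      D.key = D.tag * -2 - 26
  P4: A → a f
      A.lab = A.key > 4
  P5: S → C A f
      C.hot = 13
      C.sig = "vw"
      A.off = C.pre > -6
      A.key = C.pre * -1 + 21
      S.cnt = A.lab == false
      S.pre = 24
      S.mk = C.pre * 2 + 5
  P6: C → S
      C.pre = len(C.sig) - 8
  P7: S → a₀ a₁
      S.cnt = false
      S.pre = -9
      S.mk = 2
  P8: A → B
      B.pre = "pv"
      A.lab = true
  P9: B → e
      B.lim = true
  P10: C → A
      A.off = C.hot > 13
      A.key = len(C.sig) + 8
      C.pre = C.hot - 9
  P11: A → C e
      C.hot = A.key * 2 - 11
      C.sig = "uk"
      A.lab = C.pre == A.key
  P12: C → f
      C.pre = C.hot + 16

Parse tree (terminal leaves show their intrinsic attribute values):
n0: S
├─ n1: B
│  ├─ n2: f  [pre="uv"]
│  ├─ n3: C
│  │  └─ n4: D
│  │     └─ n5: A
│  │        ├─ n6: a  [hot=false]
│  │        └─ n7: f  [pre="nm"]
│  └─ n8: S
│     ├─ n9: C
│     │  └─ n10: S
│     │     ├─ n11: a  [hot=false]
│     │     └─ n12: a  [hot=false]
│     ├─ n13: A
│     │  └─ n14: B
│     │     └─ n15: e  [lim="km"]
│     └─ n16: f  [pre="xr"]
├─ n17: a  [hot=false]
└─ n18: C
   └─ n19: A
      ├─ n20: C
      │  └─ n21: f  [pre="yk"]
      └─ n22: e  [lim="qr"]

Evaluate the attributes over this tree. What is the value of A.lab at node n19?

1. n1.pre = "uk"  ["uk"]
2. n2.pre = "uv"  [terminal]
3. n3.hot = 7  [len(f.pre) + 5]
4. n3.sig = "puv"  ["p" ++ f.pre]
5. n4.tag = -9  [C.hot - 16]
6. n5.off = true  [true]
7. n5.key = 4  [D.tag + 13]
8. n6.hot = false  [terminal]
9. n7.pre = "nm"  [terminal]
10. n5.lab = false  [A.key > 4]
11. n4.key = -8  [D.tag * -2 - 26]
12. n3.pre = 14  [14]
13. n9.hot = 13  [13]
14. n9.sig = "vw"  ["vw"]
15. n11.hot = false  [terminal]
16. n12.hot = false  [terminal]
17. n10.cnt = false  [false]
18. n10.pre = -9  [-9]
19. n10.mk = 2  [2]
20. n9.pre = -6  [len(C.sig) - 8]
21. n13.off = false  [C.pre > -6]
22. n13.key = 27  [C.pre * -1 + 21]
23. n14.pre = "pv"  ["pv"]
24. n15.lim = "km"  [terminal]
25. n14.lim = true  [true]
26. n13.lab = true  [true]
27. n16.pre = "xr"  [terminal]
28. n8.cnt = false  [A.lab == false]
29. n8.pre = 24  [24]
30. n8.mk = -7  [C.pre * 2 + 5]
31. n1.lim = false  [S.cnt == true]
32. n17.hot = false  [terminal]
33. n18.hot = 13  [13]
34. n18.sig = "wp"  ["wp"]
35. n19.off = false  [C.hot > 13]
36. n19.key = 10  [len(C.sig) + 8]
37. n20.hot = 9  [A.key * 2 - 11]
38. n20.sig = "uk"  ["uk"]
39. n21.pre = "yk"  [terminal]
40. n20.pre = 25  [C.hot + 16]
41. n22.lim = "qr"  [terminal]
42. n19.lab = false  [C.pre == A.key]
43. n18.pre = 4  [C.hot - 9]
44. n0.cnt = true  [a.hot == false]
45. n0.pre = 22  [22]
46. n0.mk = 10  [C.pre + 6]

false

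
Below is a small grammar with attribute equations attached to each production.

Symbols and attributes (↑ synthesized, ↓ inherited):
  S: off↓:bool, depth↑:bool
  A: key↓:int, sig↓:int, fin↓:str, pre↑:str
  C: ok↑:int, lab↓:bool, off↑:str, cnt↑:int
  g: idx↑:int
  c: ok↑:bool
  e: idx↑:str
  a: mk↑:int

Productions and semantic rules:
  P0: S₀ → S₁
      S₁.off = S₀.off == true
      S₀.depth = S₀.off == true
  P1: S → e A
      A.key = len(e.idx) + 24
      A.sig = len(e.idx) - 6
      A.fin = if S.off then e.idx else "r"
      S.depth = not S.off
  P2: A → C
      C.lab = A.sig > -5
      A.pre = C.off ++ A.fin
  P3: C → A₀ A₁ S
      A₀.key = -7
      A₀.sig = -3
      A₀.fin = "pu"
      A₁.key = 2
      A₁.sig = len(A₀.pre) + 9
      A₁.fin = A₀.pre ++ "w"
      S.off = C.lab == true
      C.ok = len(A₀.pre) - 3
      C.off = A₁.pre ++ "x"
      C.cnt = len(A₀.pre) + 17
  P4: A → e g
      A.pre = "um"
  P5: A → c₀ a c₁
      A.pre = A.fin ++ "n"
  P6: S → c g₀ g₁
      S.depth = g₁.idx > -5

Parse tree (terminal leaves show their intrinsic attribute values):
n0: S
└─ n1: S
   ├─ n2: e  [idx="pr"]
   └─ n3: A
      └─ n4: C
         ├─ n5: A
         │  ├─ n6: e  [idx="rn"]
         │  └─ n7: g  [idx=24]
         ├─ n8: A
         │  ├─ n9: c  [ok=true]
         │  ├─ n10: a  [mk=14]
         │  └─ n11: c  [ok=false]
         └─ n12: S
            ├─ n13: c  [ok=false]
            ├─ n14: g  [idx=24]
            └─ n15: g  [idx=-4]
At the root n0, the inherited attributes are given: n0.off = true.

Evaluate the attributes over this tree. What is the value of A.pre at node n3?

1. n0.off = true  [given at root]
2. n1.off = true  [S₀.off == true]
3. n2.idx = "pr"  [terminal]
4. n3.key = 26  [len(e.idx) + 24]
5. n3.sig = -4  [len(e.idx) - 6]
6. n3.fin = "pr"  [if S.off then e.idx else "r"]
7. n4.lab = true  [A.sig > -5]
8. n5.key = -7  [-7]
9. n5.sig = -3  [-3]
10. n5.fin = "pu"  ["pu"]
11. n6.idx = "rn"  [terminal]
12. n7.idx = 24  [terminal]
13. n5.pre = "um"  ["um"]
14. n8.key = 2  [2]
15. n8.sig = 11  [len(A₀.pre) + 9]
16. n8.fin = "umw"  [A₀.pre ++ "w"]
17. n9.ok = true  [terminal]
18. n10.mk = 14  [terminal]
19. n11.ok = false  [terminal]
20. n8.pre = "umwn"  [A.fin ++ "n"]
21. n12.off = true  [C.lab == true]
22. n13.ok = false  [terminal]
23. n14.idx = 24  [terminal]
24. n15.idx = -4  [terminal]
25. n12.depth = true  [g₁.idx > -5]
26. n4.ok = -1  [len(A₀.pre) - 3]
27. n4.off = "umwnx"  [A₁.pre ++ "x"]
28. n4.cnt = 19  [len(A₀.pre) + 17]
29. n3.pre = "umwnxpr"  [C.off ++ A.fin]
30. n1.depth = false  [not S.off]
31. n0.depth = true  [S₀.off == true]

"umwnxpr"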